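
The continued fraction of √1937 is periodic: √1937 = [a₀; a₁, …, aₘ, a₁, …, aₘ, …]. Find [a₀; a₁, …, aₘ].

a₀ = ⌊√1937⌋ = 44.
With m₀=0, d₀=1 and mₖ₊₁ = dₖaₖ − mₖ, dₖ₊₁ = (n − mₖ₊₁²)/dₖ, aₖ₊₁ = ⌊(a₀+mₖ₊₁)/dₖ₊₁⌋:
  k=1: m=44, d=1, a=88
d=1 and a=2a₀=88 at k=1, so the next step gives (m, d) = (44, 1) again — its k=1 value — and the period has length 1.

[44; 88]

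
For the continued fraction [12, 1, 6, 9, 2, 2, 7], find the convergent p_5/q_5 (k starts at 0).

Using pₖ = aₖpₖ₋₁ + pₖ₋₂, qₖ = aₖqₖ₋₁ + qₖ₋₂ (with p₋₁=1, p₋₂=0, q₋₁=0, q₋₂=1):
  k=0: a=12, p=12, q=1
  k=1: a=1, p=13, q=1
  k=2: a=6, p=90, q=7
  k=3: a=9, p=823, q=64
  k=4: a=2, p=1736, q=135
  k=5: a=2, p=4295, q=334

4295/334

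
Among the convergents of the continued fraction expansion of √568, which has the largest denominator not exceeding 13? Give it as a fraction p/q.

143/6

√568 = [23; 1, 4, 1, 46, …] (period length 4).
Convergents:
  p_0/q_0 = 23/1
  p_1/q_1 = 24/1
  p_2/q_2 = 119/5
  p_3/q_3 = 143/6
  p_4/q_4 = 6697/281
q_3 = 6 ≤ 13 < 281 = q_4, so the answer is 143/6.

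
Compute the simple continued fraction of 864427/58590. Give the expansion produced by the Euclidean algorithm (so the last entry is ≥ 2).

[14; 1, 3, 16, 16, 3, 18]

864427 = 14×58590 + 44167
58590 = 1×44167 + 14423
44167 = 3×14423 + 898
14423 = 16×898 + 55
898 = 16×55 + 18
55 = 3×18 + 1
18 = 18×1 + 0  (stop)
So 864427/58590 = [14; 1, 3, 16, 16, 3, 18].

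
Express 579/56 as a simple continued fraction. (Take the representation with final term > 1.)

579 = 10·56 + 19
56 = 2·19 + 18
19 = 1·18 + 1
18 = 18·1 + 0  (stop)
So 579/56 = [10; 2, 1, 18].

[10; 2, 1, 18]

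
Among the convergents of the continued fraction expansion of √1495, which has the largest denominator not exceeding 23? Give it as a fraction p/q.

116/3

√1495 = [38; 1, 1, 1, 76, …] (period length 4).
Convergents:
  p_0/q_0 = 38/1
  p_1/q_1 = 39/1
  p_2/q_2 = 77/2
  p_3/q_3 = 116/3
  p_4/q_4 = 8893/230
q_3 = 3 ≤ 23 < 230 = q_4, so the answer is 116/3.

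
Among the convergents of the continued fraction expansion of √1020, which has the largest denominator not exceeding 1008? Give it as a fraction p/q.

√1020 = [31; 1, 14, 1, 62, …] (period length 4).
Convergents:
  p_0/q_0 = 31/1
  p_1/q_1 = 32/1
  p_2/q_2 = 479/15
  p_3/q_3 = 511/16
  p_4/q_4 = 32161/1007
  p_5/q_5 = 32672/1023
q_4 = 1007 ≤ 1008 < 1023 = q_5, so the answer is 32161/1007.

32161/1007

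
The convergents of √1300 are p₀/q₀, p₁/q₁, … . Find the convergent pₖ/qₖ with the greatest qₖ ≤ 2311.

46764/1297

√1300 = [36; 18, 72, …] (period length 2).
Convergents:
  p_0/q_0 = 36/1
  p_1/q_1 = 649/18
  p_2/q_2 = 46764/1297
  p_3/q_3 = 842401/23364
q_2 = 1297 ≤ 2311 < 23364 = q_3, so the answer is 46764/1297.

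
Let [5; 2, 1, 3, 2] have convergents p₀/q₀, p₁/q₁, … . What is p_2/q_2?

16/3

Using pₖ = aₖpₖ₋₁ + pₖ₋₂, qₖ = aₖqₖ₋₁ + qₖ₋₂ (with p₋₁=1, p₋₂=0, q₋₁=0, q₋₂=1):
  k=0: a=5, p=5, q=1
  k=1: a=2, p=11, q=2
  k=2: a=1, p=16, q=3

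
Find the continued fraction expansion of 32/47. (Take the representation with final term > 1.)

32 = 0*47 + 32
47 = 1*32 + 15
32 = 2*15 + 2
15 = 7*2 + 1
2 = 2*1 + 0  (stop)
So 32/47 = [0; 1, 2, 7, 2].

[0; 1, 2, 7, 2]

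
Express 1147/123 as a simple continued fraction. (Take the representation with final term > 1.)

[9; 3, 13, 3]

1147 = 9×123 + 40
123 = 3×40 + 3
40 = 13×3 + 1
3 = 3×1 + 0  (stop)
So 1147/123 = [9; 3, 13, 3].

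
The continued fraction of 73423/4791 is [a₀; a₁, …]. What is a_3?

3

73423 = 15·4791 + 1558   →  a_0 = 15
4791 = 3·1558 + 117   →  a_1 = 3
1558 = 13·117 + 37   →  a_2 = 13
117 = 3·37 + 6   →  a_3 = 3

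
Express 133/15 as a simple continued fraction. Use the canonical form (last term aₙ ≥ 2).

133 = 8·15 + 13
15 = 1·13 + 2
13 = 6·2 + 1
2 = 2·1 + 0  (stop)
So 133/15 = [8; 1, 6, 2].

[8; 1, 6, 2]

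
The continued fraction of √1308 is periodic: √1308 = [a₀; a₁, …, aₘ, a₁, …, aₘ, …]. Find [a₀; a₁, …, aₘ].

a₀ = ⌊√1308⌋ = 36.
With m₀=0, d₀=1 and mₖ₊₁ = dₖaₖ − mₖ, dₖ₊₁ = (n − mₖ₊₁²)/dₖ, aₖ₊₁ = ⌊(a₀+mₖ₊₁)/dₖ₊₁⌋:
  k=1: m=36, d=12, a=6
  k=2: m=36, d=1, a=72
d=1 and a=2a₀=72 at k=2, so the next step gives (m, d) = (36, 12) again — its k=1 value — and the period has length 2.

[36; 6, 72]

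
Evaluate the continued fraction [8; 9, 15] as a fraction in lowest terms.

Using pₖ = aₖpₖ₋₁ + pₖ₋₂ and qₖ = aₖqₖ₋₁ + qₖ₋₂:
  k=0: a=8, p=8, q=1
  k=1: a=9, p=73, q=9
  k=2: a=15, p=1103, q=136

1103/136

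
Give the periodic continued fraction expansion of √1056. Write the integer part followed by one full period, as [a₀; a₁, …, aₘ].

a₀ = ⌊√1056⌋ = 32.
With m₀=0, d₀=1 and mₖ₊₁ = dₖaₖ − mₖ, dₖ₊₁ = (n − mₖ₊₁²)/dₖ, aₖ₊₁ = ⌊(a₀+mₖ₊₁)/dₖ₊₁⌋:
  k=1: m=32, d=32, a=2
  k=2: m=32, d=1, a=64
d=1 and a=2a₀=64 at k=2, so the next step gives (m, d) = (32, 32) again — its k=1 value — and the period has length 2.

[32; 2, 64]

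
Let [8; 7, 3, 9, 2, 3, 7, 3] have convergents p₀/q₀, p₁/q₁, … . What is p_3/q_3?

1668/205

Using pₖ = aₖpₖ₋₁ + pₖ₋₂, qₖ = aₖqₖ₋₁ + qₖ₋₂ (with p₋₁=1, p₋₂=0, q₋₁=0, q₋₂=1):
  k=0: a=8, p=8, q=1
  k=1: a=7, p=57, q=7
  k=2: a=3, p=179, q=22
  k=3: a=9, p=1668, q=205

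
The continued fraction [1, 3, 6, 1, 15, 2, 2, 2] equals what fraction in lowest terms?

Using pₖ = aₖpₖ₋₁ + pₖ₋₂ and qₖ = aₖqₖ₋₁ + qₖ₋₂:
  k=0: a=1, p=1, q=1
  k=1: a=3, p=4, q=3
  k=2: a=6, p=25, q=19
  k=3: a=1, p=29, q=22
  k=4: a=15, p=460, q=349
  k=5: a=2, p=949, q=720
  k=6: a=2, p=2358, q=1789
  k=7: a=2, p=5665, q=4298

5665/4298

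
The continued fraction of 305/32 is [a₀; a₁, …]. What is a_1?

1

305 = 9·32 + 17   →  a_0 = 9
32 = 1·17 + 15   →  a_1 = 1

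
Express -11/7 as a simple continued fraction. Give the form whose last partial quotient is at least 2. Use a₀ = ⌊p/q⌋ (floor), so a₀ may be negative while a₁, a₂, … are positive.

[-2; 2, 3]

-11 = -2·7 + 3
7 = 2·3 + 1
3 = 3·1 + 0  (stop)
So -11/7 = [-2; 2, 3].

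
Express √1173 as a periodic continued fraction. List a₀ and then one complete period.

[34; 4, 68]

a₀ = ⌊√1173⌋ = 34.
With m₀=0, d₀=1 and mₖ₊₁ = dₖaₖ − mₖ, dₖ₊₁ = (n − mₖ₊₁²)/dₖ, aₖ₊₁ = ⌊(a₀+mₖ₊₁)/dₖ₊₁⌋:
  k=1: m=34, d=17, a=4
  k=2: m=34, d=1, a=68
d=1 and a=2a₀=68 at k=2, so the next step gives (m, d) = (34, 17) again — its k=1 value — and the period has length 2.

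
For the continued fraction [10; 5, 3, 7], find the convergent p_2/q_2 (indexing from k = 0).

163/16

Using pₖ = aₖpₖ₋₁ + pₖ₋₂, qₖ = aₖqₖ₋₁ + qₖ₋₂ (with p₋₁=1, p₋₂=0, q₋₁=0, q₋₂=1):
  k=0: a=10, p=10, q=1
  k=1: a=5, p=51, q=5
  k=2: a=3, p=163, q=16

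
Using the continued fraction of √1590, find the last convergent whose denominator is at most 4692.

√1590 = [39; 1, 6, 1, 78, …] (period length 4).
Convergents:
  p_0/q_0 = 39/1
  p_1/q_1 = 40/1
  p_2/q_2 = 279/7
  p_3/q_3 = 319/8
  p_4/q_4 = 25161/631
  p_5/q_5 = 25480/639
  p_6/q_6 = 178041/4465
  p_7/q_7 = 203521/5104
q_6 = 4465 ≤ 4692 < 5104 = q_7, so the answer is 178041/4465.

178041/4465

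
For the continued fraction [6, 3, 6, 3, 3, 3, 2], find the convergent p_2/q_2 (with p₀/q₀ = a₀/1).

Using pₖ = aₖpₖ₋₁ + pₖ₋₂, qₖ = aₖqₖ₋₁ + qₖ₋₂ (with p₋₁=1, p₋₂=0, q₋₁=0, q₋₂=1):
  k=0: a=6, p=6, q=1
  k=1: a=3, p=19, q=3
  k=2: a=6, p=120, q=19

120/19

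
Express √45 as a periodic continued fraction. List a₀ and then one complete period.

a₀ = ⌊√45⌋ = 6.
With m₀=0, d₀=1 and mₖ₊₁ = dₖaₖ − mₖ, dₖ₊₁ = (n − mₖ₊₁²)/dₖ, aₖ₊₁ = ⌊(a₀+mₖ₊₁)/dₖ₊₁⌋:
  k=1: m=6, d=9, a=1
  k=2: m=3, d=4, a=2
  k=3: m=5, d=5, a=2
  k=4: m=5, d=4, a=2
  k=5: m=3, d=9, a=1
  k=6: m=6, d=1, a=12
d=1 and a=2a₀=12 at k=6, so the next step gives (m, d) = (6, 9) again — its k=1 value — and the period has length 6.

[6; 1, 2, 2, 2, 1, 12]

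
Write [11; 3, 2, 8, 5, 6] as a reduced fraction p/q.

Fold from the inside: start with 6/1.
  5 + 1/6 = 31/6
  8 + 6/31 = 254/31
  2 + 31/254 = 539/254
  3 + 254/539 = 1871/539
  11 + 539/1871 = 21120/1871

21120/1871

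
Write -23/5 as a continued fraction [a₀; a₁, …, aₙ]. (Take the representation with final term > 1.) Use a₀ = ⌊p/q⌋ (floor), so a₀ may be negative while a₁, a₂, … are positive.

[-5; 2, 2]

-23 = -5*5 + 2
5 = 2*2 + 1
2 = 2*1 + 0  (stop)
So -23/5 = [-5; 2, 2].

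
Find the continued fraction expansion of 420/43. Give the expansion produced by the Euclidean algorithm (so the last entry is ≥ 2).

420 = 9×43 + 33
43 = 1×33 + 10
33 = 3×10 + 3
10 = 3×3 + 1
3 = 3×1 + 0  (stop)
So 420/43 = [9; 1, 3, 3, 3].

[9; 1, 3, 3, 3]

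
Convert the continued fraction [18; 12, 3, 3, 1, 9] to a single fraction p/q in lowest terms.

28261/1563

Fold from the inside: start with 9/1.
  1 + 1/9 = 10/9
  3 + 9/10 = 39/10
  3 + 10/39 = 127/39
  12 + 39/127 = 1563/127
  18 + 127/1563 = 28261/1563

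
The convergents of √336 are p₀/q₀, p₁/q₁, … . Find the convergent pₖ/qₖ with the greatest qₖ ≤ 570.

√336 = [18; 3, 36, …] (period length 2).
Convergents:
  p_0/q_0 = 18/1
  p_1/q_1 = 55/3
  p_2/q_2 = 1998/109
  p_3/q_3 = 6049/330
  p_4/q_4 = 219762/11989
q_3 = 330 ≤ 570 < 11989 = q_4, so the answer is 6049/330.

6049/330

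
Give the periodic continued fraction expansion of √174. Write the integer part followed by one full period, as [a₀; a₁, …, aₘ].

[13; 5, 4, 5, 26]

a₀ = ⌊√174⌋ = 13.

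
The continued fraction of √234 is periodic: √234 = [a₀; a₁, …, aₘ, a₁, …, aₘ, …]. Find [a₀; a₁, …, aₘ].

a₀ = ⌊√234⌋ = 15.
With m₀=0, d₀=1 and mₖ₊₁ = dₖaₖ − mₖ, dₖ₊₁ = (n − mₖ₊₁²)/dₖ, aₖ₊₁ = ⌊(a₀+mₖ₊₁)/dₖ₊₁⌋:
  k=1: m=15, d=9, a=3
  k=2: m=12, d=10, a=2
  k=3: m=8, d=17, a=1
  k=4: m=9, d=9, a=2
  k=5: m=9, d=17, a=1
  k=6: m=8, d=10, a=2
  k=7: m=12, d=9, a=3
  k=8: m=15, d=1, a=30
d=1 and a=2a₀=30 at k=8, so the next step gives (m, d) = (15, 9) again — its k=1 value — and the period has length 8.

[15; 3, 2, 1, 2, 1, 2, 3, 30]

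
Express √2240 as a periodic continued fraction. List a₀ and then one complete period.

[47; 3, 23, 3, 94]

a₀ = ⌊√2240⌋ = 47.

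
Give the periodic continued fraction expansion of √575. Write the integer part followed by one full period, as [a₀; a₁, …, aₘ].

a₀ = ⌊√575⌋ = 23.

[23; 1, 46]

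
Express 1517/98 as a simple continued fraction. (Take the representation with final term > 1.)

1517 = 15*98 + 47
98 = 2*47 + 4
47 = 11*4 + 3
4 = 1*3 + 1
3 = 3*1 + 0  (stop)
So 1517/98 = [15; 2, 11, 1, 3].

[15; 2, 11, 1, 3]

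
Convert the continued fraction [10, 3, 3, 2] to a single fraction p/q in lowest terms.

Using pₖ = aₖpₖ₋₁ + pₖ₋₂ and qₖ = aₖqₖ₋₁ + qₖ₋₂:
  k=0: a=10, p=10, q=1
  k=1: a=3, p=31, q=3
  k=2: a=3, p=103, q=10
  k=3: a=2, p=237, q=23

237/23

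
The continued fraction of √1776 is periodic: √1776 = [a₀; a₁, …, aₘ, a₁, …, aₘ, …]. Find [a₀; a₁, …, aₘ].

a₀ = ⌊√1776⌋ = 42.
With m₀=0, d₀=1 and mₖ₊₁ = dₖaₖ − mₖ, dₖ₊₁ = (n − mₖ₊₁²)/dₖ, aₖ₊₁ = ⌊(a₀+mₖ₊₁)/dₖ₊₁⌋:
  k=1: m=42, d=12, a=7
  k=2: m=42, d=1, a=84
d=1 and a=2a₀=84 at k=2, so the next step gives (m, d) = (42, 12) again — its k=1 value — and the period has length 2.

[42; 7, 84]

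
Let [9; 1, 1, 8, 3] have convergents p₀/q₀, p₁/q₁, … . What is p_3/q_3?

Using pₖ = aₖpₖ₋₁ + pₖ₋₂, qₖ = aₖqₖ₋₁ + qₖ₋₂ (with p₋₁=1, p₋₂=0, q₋₁=0, q₋₂=1):
  k=0: a=9, p=9, q=1
  k=1: a=1, p=10, q=1
  k=2: a=1, p=19, q=2
  k=3: a=8, p=162, q=17

162/17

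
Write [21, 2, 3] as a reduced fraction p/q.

150/7

Fold from the inside: start with 3/1.
  2 + 1/3 = 7/3
  21 + 3/7 = 150/7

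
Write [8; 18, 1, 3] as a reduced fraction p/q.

604/75

Fold from the inside: start with 3/1.
  1 + 1/3 = 4/3
  18 + 3/4 = 75/4
  8 + 4/75 = 604/75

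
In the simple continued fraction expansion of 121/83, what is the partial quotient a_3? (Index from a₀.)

121 = 1·83 + 38   →  a_0 = 1
83 = 2·38 + 7   →  a_1 = 2
38 = 5·7 + 3   →  a_2 = 5
7 = 2·3 + 1   →  a_3 = 2

2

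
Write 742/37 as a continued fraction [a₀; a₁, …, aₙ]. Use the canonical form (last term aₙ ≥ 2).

[20; 18, 2]

742 = 20×37 + 2
37 = 18×2 + 1
2 = 2×1 + 0  (stop)
So 742/37 = [20; 18, 2].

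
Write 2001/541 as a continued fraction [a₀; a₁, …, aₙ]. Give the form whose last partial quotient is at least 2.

[3; 1, 2, 3, 7, 2, 3]

2001 = 3*541 + 378
541 = 1*378 + 163
378 = 2*163 + 52
163 = 3*52 + 7
52 = 7*7 + 3
7 = 2*3 + 1
3 = 3*1 + 0  (stop)
So 2001/541 = [3; 1, 2, 3, 7, 2, 3].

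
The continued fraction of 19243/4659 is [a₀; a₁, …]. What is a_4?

12

19243 = 4·4659 + 607   →  a_0 = 4
4659 = 7·607 + 410   →  a_1 = 7
607 = 1·410 + 197   →  a_2 = 1
410 = 2·197 + 16   →  a_3 = 2
197 = 12·16 + 5   →  a_4 = 12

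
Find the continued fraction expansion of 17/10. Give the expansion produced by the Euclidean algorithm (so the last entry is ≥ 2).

[1; 1, 2, 3]

17 = 1×10 + 7
10 = 1×7 + 3
7 = 2×3 + 1
3 = 3×1 + 0  (stop)
So 17/10 = [1; 1, 2, 3].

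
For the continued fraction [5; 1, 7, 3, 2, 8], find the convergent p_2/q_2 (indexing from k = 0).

47/8

Using pₖ = aₖpₖ₋₁ + pₖ₋₂, qₖ = aₖqₖ₋₁ + qₖ₋₂ (with p₋₁=1, p₋₂=0, q₋₁=0, q₋₂=1):
  k=0: a=5, p=5, q=1
  k=1: a=1, p=6, q=1
  k=2: a=7, p=47, q=8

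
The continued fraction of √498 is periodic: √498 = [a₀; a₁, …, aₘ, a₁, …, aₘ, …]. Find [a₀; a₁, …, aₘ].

a₀ = ⌊√498⌋ = 22.
With m₀=0, d₀=1 and mₖ₊₁ = dₖaₖ − mₖ, dₖ₊₁ = (n − mₖ₊₁²)/dₖ, aₖ₊₁ = ⌊(a₀+mₖ₊₁)/dₖ₊₁⌋:
  k=1: m=22, d=14, a=3
  k=2: m=20, d=7, a=6
  k=3: m=22, d=2, a=22
  k=4: m=22, d=7, a=6
  k=5: m=20, d=14, a=3
  k=6: m=22, d=1, a=44
d=1 and a=2a₀=44 at k=6, so the next step gives (m, d) = (22, 14) again — its k=1 value — and the period has length 6.

[22; 3, 6, 22, 6, 3, 44]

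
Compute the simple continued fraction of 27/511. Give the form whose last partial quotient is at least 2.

27 = 0·511 + 27
511 = 18·27 + 25
27 = 1·25 + 2
25 = 12·2 + 1
2 = 2·1 + 0  (stop)
So 27/511 = [0; 18, 1, 12, 2].

[0; 18, 1, 12, 2]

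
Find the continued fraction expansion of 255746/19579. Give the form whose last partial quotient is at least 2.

[13; 16, 16, 3, 1, 18]

255746 = 13*19579 + 1219
19579 = 16*1219 + 75
1219 = 16*75 + 19
75 = 3*19 + 18
19 = 1*18 + 1
18 = 18*1 + 0  (stop)
So 255746/19579 = [13; 16, 16, 3, 1, 18].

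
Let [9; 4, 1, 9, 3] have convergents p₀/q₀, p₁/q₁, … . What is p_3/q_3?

Using pₖ = aₖpₖ₋₁ + pₖ₋₂, qₖ = aₖqₖ₋₁ + qₖ₋₂ (with p₋₁=1, p₋₂=0, q₋₁=0, q₋₂=1):
  k=0: a=9, p=9, q=1
  k=1: a=4, p=37, q=4
  k=2: a=1, p=46, q=5
  k=3: a=9, p=451, q=49

451/49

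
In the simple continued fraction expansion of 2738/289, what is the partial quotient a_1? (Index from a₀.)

2

2738 = 9·289 + 137   →  a_0 = 9
289 = 2·137 + 15   →  a_1 = 2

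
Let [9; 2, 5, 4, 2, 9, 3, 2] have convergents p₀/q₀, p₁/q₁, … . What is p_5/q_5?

Using pₖ = aₖpₖ₋₁ + pₖ₋₂, qₖ = aₖqₖ₋₁ + qₖ₋₂ (with p₋₁=1, p₋₂=0, q₋₁=0, q₋₂=1):
  k=0: a=9, p=9, q=1
  k=1: a=2, p=19, q=2
  k=2: a=5, p=104, q=11
  k=3: a=4, p=435, q=46
  k=4: a=2, p=974, q=103
  k=5: a=9, p=9201, q=973

9201/973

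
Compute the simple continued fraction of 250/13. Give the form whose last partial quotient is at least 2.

250 = 19*13 + 3
13 = 4*3 + 1
3 = 3*1 + 0  (stop)
So 250/13 = [19; 4, 3].

[19; 4, 3]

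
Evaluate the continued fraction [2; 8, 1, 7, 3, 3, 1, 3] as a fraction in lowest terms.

Fold from the inside: start with 3/1.
  1 + 1/3 = 4/3
  3 + 3/4 = 15/4
  3 + 4/15 = 49/15
  7 + 15/49 = 358/49
  1 + 49/358 = 407/358
  8 + 358/407 = 3614/407
  2 + 407/3614 = 7635/3614

7635/3614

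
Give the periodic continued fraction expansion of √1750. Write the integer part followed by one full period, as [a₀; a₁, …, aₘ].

[41; 1, 4, 1, 82]

a₀ = ⌊√1750⌋ = 41.
With m₀=0, d₀=1 and mₖ₊₁ = dₖaₖ − mₖ, dₖ₊₁ = (n − mₖ₊₁²)/dₖ, aₖ₊₁ = ⌊(a₀+mₖ₊₁)/dₖ₊₁⌋:
  k=1: m=41, d=69, a=1
  k=2: m=28, d=14, a=4
  k=3: m=28, d=69, a=1
  k=4: m=41, d=1, a=82
d=1 and a=2a₀=82 at k=4, so the next step gives (m, d) = (41, 69) again — its k=1 value — and the period has length 4.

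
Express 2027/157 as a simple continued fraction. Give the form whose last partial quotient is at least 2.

[12; 1, 10, 4, 1, 2]

2027 = 12×157 + 143
157 = 1×143 + 14
143 = 10×14 + 3
14 = 4×3 + 2
3 = 1×2 + 1
2 = 2×1 + 0  (stop)
So 2027/157 = [12; 1, 10, 4, 1, 2].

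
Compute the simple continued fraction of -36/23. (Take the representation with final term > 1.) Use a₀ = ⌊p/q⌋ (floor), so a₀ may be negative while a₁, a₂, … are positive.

[-2; 2, 3, 3]

-36 = -2×23 + 10
23 = 2×10 + 3
10 = 3×3 + 1
3 = 3×1 + 0  (stop)
So -36/23 = [-2; 2, 3, 3].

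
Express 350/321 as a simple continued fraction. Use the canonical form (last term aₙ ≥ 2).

350 = 1·321 + 29
321 = 11·29 + 2
29 = 14·2 + 1
2 = 2·1 + 0  (stop)
So 350/321 = [1; 11, 14, 2].

[1; 11, 14, 2]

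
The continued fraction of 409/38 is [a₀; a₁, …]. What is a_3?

4

409 = 10·38 + 29   →  a_0 = 10
38 = 1·29 + 9   →  a_1 = 1
29 = 3·9 + 2   →  a_2 = 3
9 = 4·2 + 1   →  a_3 = 4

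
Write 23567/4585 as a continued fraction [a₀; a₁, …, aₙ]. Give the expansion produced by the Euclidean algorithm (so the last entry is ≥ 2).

[5; 7, 7, 18, 5]

23567 = 5·4585 + 642
4585 = 7·642 + 91
642 = 7·91 + 5
91 = 18·5 + 1
5 = 5·1 + 0  (stop)
So 23567/4585 = [5; 7, 7, 18, 5].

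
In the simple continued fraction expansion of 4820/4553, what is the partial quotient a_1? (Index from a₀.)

17

4820 = 1·4553 + 267   →  a_0 = 1
4553 = 17·267 + 14   →  a_1 = 17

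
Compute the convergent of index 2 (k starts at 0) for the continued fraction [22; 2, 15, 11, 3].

Using pₖ = aₖpₖ₋₁ + pₖ₋₂, qₖ = aₖqₖ₋₁ + qₖ₋₂ (with p₋₁=1, p₋₂=0, q₋₁=0, q₋₂=1):
  k=0: a=22, p=22, q=1
  k=1: a=2, p=45, q=2
  k=2: a=15, p=697, q=31

697/31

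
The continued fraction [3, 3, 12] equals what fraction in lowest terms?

123/37

Using pₖ = aₖpₖ₋₁ + pₖ₋₂ and qₖ = aₖqₖ₋₁ + qₖ₋₂:
  k=0: a=3, p=3, q=1
  k=1: a=3, p=10, q=3
  k=2: a=12, p=123, q=37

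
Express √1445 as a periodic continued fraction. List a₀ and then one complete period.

[38; 76]

a₀ = ⌊√1445⌋ = 38.
With m₀=0, d₀=1 and mₖ₊₁ = dₖaₖ − mₖ, dₖ₊₁ = (n − mₖ₊₁²)/dₖ, aₖ₊₁ = ⌊(a₀+mₖ₊₁)/dₖ₊₁⌋:
  k=1: m=38, d=1, a=76
d=1 and a=2a₀=76 at k=1, so the next step gives (m, d) = (38, 1) again — its k=1 value — and the period has length 1.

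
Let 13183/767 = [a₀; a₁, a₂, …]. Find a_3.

15

13183 = 17·767 + 144   →  a_0 = 17
767 = 5·144 + 47   →  a_1 = 5
144 = 3·47 + 3   →  a_2 = 3
47 = 15·3 + 2   →  a_3 = 15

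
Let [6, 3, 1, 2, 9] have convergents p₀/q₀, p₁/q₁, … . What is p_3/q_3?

Using pₖ = aₖpₖ₋₁ + pₖ₋₂, qₖ = aₖqₖ₋₁ + qₖ₋₂ (with p₋₁=1, p₋₂=0, q₋₁=0, q₋₂=1):
  k=0: a=6, p=6, q=1
  k=1: a=3, p=19, q=3
  k=2: a=1, p=25, q=4
  k=3: a=2, p=69, q=11

69/11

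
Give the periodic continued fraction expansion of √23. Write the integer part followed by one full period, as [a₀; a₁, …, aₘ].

a₀ = ⌊√23⌋ = 4.
With m₀=0, d₀=1 and mₖ₊₁ = dₖaₖ − mₖ, dₖ₊₁ = (n − mₖ₊₁²)/dₖ, aₖ₊₁ = ⌊(a₀+mₖ₊₁)/dₖ₊₁⌋:
  k=1: m=4, d=7, a=1
  k=2: m=3, d=2, a=3
  k=3: m=3, d=7, a=1
  k=4: m=4, d=1, a=8
d=1 and a=2a₀=8 at k=4, so the next step gives (m, d) = (4, 7) again — its k=1 value — and the period has length 4.

[4; 1, 3, 1, 8]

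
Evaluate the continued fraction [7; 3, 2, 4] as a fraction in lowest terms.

Using pₖ = aₖpₖ₋₁ + pₖ₋₂ and qₖ = aₖqₖ₋₁ + qₖ₋₂:
  k=0: a=7, p=7, q=1
  k=1: a=3, p=22, q=3
  k=2: a=2, p=51, q=7
  k=3: a=4, p=226, q=31

226/31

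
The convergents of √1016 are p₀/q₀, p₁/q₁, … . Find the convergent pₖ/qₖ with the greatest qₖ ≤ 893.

16288/511

√1016 = [31; 1, 6, 1, 62, …] (period length 4).
Convergents:
  p_0/q_0 = 31/1
  p_1/q_1 = 32/1
  p_2/q_2 = 223/7
  p_3/q_3 = 255/8
  p_4/q_4 = 16033/503
  p_5/q_5 = 16288/511
  p_6/q_6 = 113761/3569
q_5 = 511 ≤ 893 < 3569 = q_6, so the answer is 16288/511.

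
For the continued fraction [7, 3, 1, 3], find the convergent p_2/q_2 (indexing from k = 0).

29/4

Using pₖ = aₖpₖ₋₁ + pₖ₋₂, qₖ = aₖqₖ₋₁ + qₖ₋₂ (with p₋₁=1, p₋₂=0, q₋₁=0, q₋₂=1):
  k=0: a=7, p=7, q=1
  k=1: a=3, p=22, q=3
  k=2: a=1, p=29, q=4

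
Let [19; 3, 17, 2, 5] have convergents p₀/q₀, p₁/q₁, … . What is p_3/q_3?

2068/107

Using pₖ = aₖpₖ₋₁ + pₖ₋₂, qₖ = aₖqₖ₋₁ + qₖ₋₂ (with p₋₁=1, p₋₂=0, q₋₁=0, q₋₂=1):
  k=0: a=19, p=19, q=1
  k=1: a=3, p=58, q=3
  k=2: a=17, p=1005, q=52
  k=3: a=2, p=2068, q=107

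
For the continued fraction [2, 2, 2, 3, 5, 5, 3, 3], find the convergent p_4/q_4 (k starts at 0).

Using pₖ = aₖpₖ₋₁ + pₖ₋₂, qₖ = aₖqₖ₋₁ + qₖ₋₂ (with p₋₁=1, p₋₂=0, q₋₁=0, q₋₂=1):
  k=0: a=2, p=2, q=1
  k=1: a=2, p=5, q=2
  k=2: a=2, p=12, q=5
  k=3: a=3, p=41, q=17
  k=4: a=5, p=217, q=90

217/90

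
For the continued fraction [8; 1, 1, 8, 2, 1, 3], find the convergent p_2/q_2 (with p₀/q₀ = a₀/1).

17/2

Using pₖ = aₖpₖ₋₁ + pₖ₋₂, qₖ = aₖqₖ₋₁ + qₖ₋₂ (with p₋₁=1, p₋₂=0, q₋₁=0, q₋₂=1):
  k=0: a=8, p=8, q=1
  k=1: a=1, p=9, q=1
  k=2: a=1, p=17, q=2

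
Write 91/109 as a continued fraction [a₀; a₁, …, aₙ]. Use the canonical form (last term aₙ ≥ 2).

[0; 1, 5, 18]

91 = 0·109 + 91
109 = 1·91 + 18
91 = 5·18 + 1
18 = 18·1 + 0  (stop)
So 91/109 = [0; 1, 5, 18].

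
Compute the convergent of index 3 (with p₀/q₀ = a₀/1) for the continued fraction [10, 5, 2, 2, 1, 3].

275/27

Using pₖ = aₖpₖ₋₁ + pₖ₋₂, qₖ = aₖqₖ₋₁ + qₖ₋₂ (with p₋₁=1, p₋₂=0, q₋₁=0, q₋₂=1):
  k=0: a=10, p=10, q=1
  k=1: a=5, p=51, q=5
  k=2: a=2, p=112, q=11
  k=3: a=2, p=275, q=27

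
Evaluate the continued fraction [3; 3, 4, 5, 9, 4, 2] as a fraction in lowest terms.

19062/5761

Using pₖ = aₖpₖ₋₁ + pₖ₋₂ and qₖ = aₖqₖ₋₁ + qₖ₋₂:
  k=0: a=3, p=3, q=1
  k=1: a=3, p=10, q=3
  k=2: a=4, p=43, q=13
  k=3: a=5, p=225, q=68
  k=4: a=9, p=2068, q=625
  k=5: a=4, p=8497, q=2568
  k=6: a=2, p=19062, q=5761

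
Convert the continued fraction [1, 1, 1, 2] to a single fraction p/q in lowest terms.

Using pₖ = aₖpₖ₋₁ + pₖ₋₂ and qₖ = aₖqₖ₋₁ + qₖ₋₂:
  k=0: a=1, p=1, q=1
  k=1: a=1, p=2, q=1
  k=2: a=1, p=3, q=2
  k=3: a=2, p=8, q=5

8/5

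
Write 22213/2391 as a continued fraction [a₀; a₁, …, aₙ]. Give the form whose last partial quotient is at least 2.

[9; 3, 2, 4, 15, 5]

22213 = 9×2391 + 694
2391 = 3×694 + 309
694 = 2×309 + 76
309 = 4×76 + 5
76 = 15×5 + 1
5 = 5×1 + 0  (stop)
So 22213/2391 = [9; 3, 2, 4, 15, 5].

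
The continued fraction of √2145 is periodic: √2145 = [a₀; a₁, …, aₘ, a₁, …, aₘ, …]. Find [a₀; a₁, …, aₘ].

a₀ = ⌊√2145⌋ = 46.
With m₀=0, d₀=1 and mₖ₊₁ = dₖaₖ − mₖ, dₖ₊₁ = (n − mₖ₊₁²)/dₖ, aₖ₊₁ = ⌊(a₀+mₖ₊₁)/dₖ₊₁⌋:
  k=1: m=46, d=29, a=3
  k=2: m=41, d=16, a=5
  k=3: m=39, d=39, a=2
  k=4: m=39, d=16, a=5
  k=5: m=41, d=29, a=3
  k=6: m=46, d=1, a=92
d=1 and a=2a₀=92 at k=6, so the next step gives (m, d) = (46, 29) again — its k=1 value — and the period has length 6.

[46; 3, 5, 2, 5, 3, 92]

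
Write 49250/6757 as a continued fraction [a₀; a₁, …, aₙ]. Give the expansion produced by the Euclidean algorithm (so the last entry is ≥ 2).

[7; 3, 2, 6, 3, 9, 5]

49250 = 7·6757 + 1951
6757 = 3·1951 + 904
1951 = 2·904 + 143
904 = 6·143 + 46
143 = 3·46 + 5
46 = 9·5 + 1
5 = 5·1 + 0  (stop)
So 49250/6757 = [7; 3, 2, 6, 3, 9, 5].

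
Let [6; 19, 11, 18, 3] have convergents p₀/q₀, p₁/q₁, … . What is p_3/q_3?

Using pₖ = aₖpₖ₋₁ + pₖ₋₂, qₖ = aₖqₖ₋₁ + qₖ₋₂ (with p₋₁=1, p₋₂=0, q₋₁=0, q₋₂=1):
  k=0: a=6, p=6, q=1
  k=1: a=19, p=115, q=19
  k=2: a=11, p=1271, q=210
  k=3: a=18, p=22993, q=3799

22993/3799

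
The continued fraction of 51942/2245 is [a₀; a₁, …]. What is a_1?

7

51942 = 23·2245 + 307   →  a_0 = 23
2245 = 7·307 + 96   →  a_1 = 7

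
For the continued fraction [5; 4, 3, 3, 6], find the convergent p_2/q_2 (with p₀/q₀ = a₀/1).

68/13

Using pₖ = aₖpₖ₋₁ + pₖ₋₂, qₖ = aₖqₖ₋₁ + qₖ₋₂ (with p₋₁=1, p₋₂=0, q₋₁=0, q₋₂=1):
  k=0: a=5, p=5, q=1
  k=1: a=4, p=21, q=4
  k=2: a=3, p=68, q=13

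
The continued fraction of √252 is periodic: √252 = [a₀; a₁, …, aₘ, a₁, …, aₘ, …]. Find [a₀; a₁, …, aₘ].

[15; 1, 6, 1, 30]

a₀ = ⌊√252⌋ = 15.
With m₀=0, d₀=1 and mₖ₊₁ = dₖaₖ − mₖ, dₖ₊₁ = (n − mₖ₊₁²)/dₖ, aₖ₊₁ = ⌊(a₀+mₖ₊₁)/dₖ₊₁⌋:
  k=1: m=15, d=27, a=1
  k=2: m=12, d=4, a=6
  k=3: m=12, d=27, a=1
  k=4: m=15, d=1, a=30
d=1 and a=2a₀=30 at k=4, so the next step gives (m, d) = (15, 27) again — its k=1 value — and the period has length 4.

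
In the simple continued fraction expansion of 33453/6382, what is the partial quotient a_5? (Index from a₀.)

7

33453 = 5·6382 + 1543   →  a_0 = 5
6382 = 4·1543 + 210   →  a_1 = 4
1543 = 7·210 + 73   →  a_2 = 7
210 = 2·73 + 64   →  a_3 = 2
73 = 1·64 + 9   →  a_4 = 1
64 = 7·9 + 1   →  a_5 = 7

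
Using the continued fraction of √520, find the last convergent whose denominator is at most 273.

5222/229

√520 = [22; 1, 4, 11, 4, 1, 44, …] (period length 6).
Convergents:
  p_0/q_0 = 22/1
  p_1/q_1 = 23/1
  p_2/q_2 = 114/5
  p_3/q_3 = 1277/56
  p_4/q_4 = 5222/229
  p_5/q_5 = 6499/285
q_4 = 229 ≤ 273 < 285 = q_5, so the answer is 5222/229.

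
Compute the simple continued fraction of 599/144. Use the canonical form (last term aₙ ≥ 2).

[4; 6, 3, 1, 5]

599 = 4*144 + 23
144 = 6*23 + 6
23 = 3*6 + 5
6 = 1*5 + 1
5 = 5*1 + 0  (stop)
So 599/144 = [4; 6, 3, 1, 5].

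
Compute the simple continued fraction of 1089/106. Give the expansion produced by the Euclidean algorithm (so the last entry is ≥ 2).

1089 = 10×106 + 29
106 = 3×29 + 19
29 = 1×19 + 10
19 = 1×10 + 9
10 = 1×9 + 1
9 = 9×1 + 0  (stop)
So 1089/106 = [10; 3, 1, 1, 1, 9].

[10; 3, 1, 1, 1, 9]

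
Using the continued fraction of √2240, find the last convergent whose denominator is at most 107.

3313/70

√2240 = [47; 3, 23, 3, 94, …] (period length 4).
Convergents:
  p_0/q_0 = 47/1
  p_1/q_1 = 142/3
  p_2/q_2 = 3313/70
  p_3/q_3 = 10081/213
q_2 = 70 ≤ 107 < 213 = q_3, so the answer is 3313/70.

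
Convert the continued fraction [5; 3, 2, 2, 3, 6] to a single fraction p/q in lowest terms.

1932/365

Fold from the inside: start with 6/1.
  3 + 1/6 = 19/6
  2 + 6/19 = 44/19
  2 + 19/44 = 107/44
  3 + 44/107 = 365/107
  5 + 107/365 = 1932/365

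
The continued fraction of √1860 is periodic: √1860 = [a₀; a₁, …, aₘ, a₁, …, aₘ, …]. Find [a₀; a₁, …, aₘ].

a₀ = ⌊√1860⌋ = 43.
With m₀=0, d₀=1 and mₖ₊₁ = dₖaₖ − mₖ, dₖ₊₁ = (n − mₖ₊₁²)/dₖ, aₖ₊₁ = ⌊(a₀+mₖ₊₁)/dₖ₊₁⌋:
  k=1: m=43, d=11, a=7
  k=2: m=34, d=64, a=1
  k=3: m=30, d=15, a=4
  k=4: m=30, d=64, a=1
  k=5: m=34, d=11, a=7
  k=6: m=43, d=1, a=86
d=1 and a=2a₀=86 at k=6, so the next step gives (m, d) = (43, 11) again — its k=1 value — and the period has length 6.

[43; 7, 1, 4, 1, 7, 86]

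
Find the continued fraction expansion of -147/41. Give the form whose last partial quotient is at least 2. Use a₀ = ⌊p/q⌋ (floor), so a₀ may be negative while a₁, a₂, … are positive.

-147 = -4×41 + 17
41 = 2×17 + 7
17 = 2×7 + 3
7 = 2×3 + 1
3 = 3×1 + 0  (stop)
So -147/41 = [-4; 2, 2, 2, 3].

[-4; 2, 2, 2, 3]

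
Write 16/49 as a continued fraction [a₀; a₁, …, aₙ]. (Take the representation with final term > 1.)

[0; 3, 16]

16 = 0·49 + 16
49 = 3·16 + 1
16 = 16·1 + 0  (stop)
So 16/49 = [0; 3, 16].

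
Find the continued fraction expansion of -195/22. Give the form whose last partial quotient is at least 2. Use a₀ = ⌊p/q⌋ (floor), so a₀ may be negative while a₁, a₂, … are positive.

-195 = -9*22 + 3
22 = 7*3 + 1
3 = 3*1 + 0  (stop)
So -195/22 = [-9; 7, 3].

[-9; 7, 3]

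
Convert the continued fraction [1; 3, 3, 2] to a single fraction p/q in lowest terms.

30/23

Using pₖ = aₖpₖ₋₁ + pₖ₋₂ and qₖ = aₖqₖ₋₁ + qₖ₋₂:
  k=0: a=1, p=1, q=1
  k=1: a=3, p=4, q=3
  k=2: a=3, p=13, q=10
  k=3: a=2, p=30, q=23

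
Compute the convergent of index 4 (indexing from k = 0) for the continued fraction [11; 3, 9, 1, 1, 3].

Using pₖ = aₖpₖ₋₁ + pₖ₋₂, qₖ = aₖqₖ₋₁ + qₖ₋₂ (with p₋₁=1, p₋₂=0, q₋₁=0, q₋₂=1):
  k=0: a=11, p=11, q=1
  k=1: a=3, p=34, q=3
  k=2: a=9, p=317, q=28
  k=3: a=1, p=351, q=31
  k=4: a=1, p=668, q=59

668/59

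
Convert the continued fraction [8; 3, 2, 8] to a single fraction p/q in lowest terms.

Fold from the inside: start with 8/1.
  2 + 1/8 = 17/8
  3 + 8/17 = 59/17
  8 + 17/59 = 489/59

489/59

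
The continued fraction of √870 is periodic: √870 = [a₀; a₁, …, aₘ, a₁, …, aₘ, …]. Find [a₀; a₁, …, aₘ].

a₀ = ⌊√870⌋ = 29.
With m₀=0, d₀=1 and mₖ₊₁ = dₖaₖ − mₖ, dₖ₊₁ = (n − mₖ₊₁²)/dₖ, aₖ₊₁ = ⌊(a₀+mₖ₊₁)/dₖ₊₁⌋:
  k=1: m=29, d=29, a=2
  k=2: m=29, d=1, a=58
d=1 and a=2a₀=58 at k=2, so the next step gives (m, d) = (29, 29) again — its k=1 value — and the period has length 2.

[29; 2, 58]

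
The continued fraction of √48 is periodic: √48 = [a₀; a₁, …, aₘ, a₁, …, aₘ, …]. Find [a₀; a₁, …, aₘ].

a₀ = ⌊√48⌋ = 6.
With m₀=0, d₀=1 and mₖ₊₁ = dₖaₖ − mₖ, dₖ₊₁ = (n − mₖ₊₁²)/dₖ, aₖ₊₁ = ⌊(a₀+mₖ₊₁)/dₖ₊₁⌋:
  k=1: m=6, d=12, a=1
  k=2: m=6, d=1, a=12
d=1 and a=2a₀=12 at k=2, so the next step gives (m, d) = (6, 12) again — its k=1 value — and the period has length 2.

[6; 1, 12]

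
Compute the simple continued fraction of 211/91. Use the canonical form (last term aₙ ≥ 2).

211 = 2×91 + 29
91 = 3×29 + 4
29 = 7×4 + 1
4 = 4×1 + 0  (stop)
So 211/91 = [2; 3, 7, 4].

[2; 3, 7, 4]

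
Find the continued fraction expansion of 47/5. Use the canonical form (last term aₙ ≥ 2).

47 = 9*5 + 2
5 = 2*2 + 1
2 = 2*1 + 0  (stop)
So 47/5 = [9; 2, 2].

[9; 2, 2]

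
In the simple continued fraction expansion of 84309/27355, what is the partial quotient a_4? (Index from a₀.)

84309 = 3·27355 + 2244   →  a_0 = 3
27355 = 12·2244 + 427   →  a_1 = 12
2244 = 5·427 + 109   →  a_2 = 5
427 = 3·109 + 100   →  a_3 = 3
109 = 1·100 + 9   →  a_4 = 1

1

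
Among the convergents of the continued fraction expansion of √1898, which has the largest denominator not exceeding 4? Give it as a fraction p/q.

√1898 = [43; 1, 1, 3, 3, 1, 1, 86, …] (period length 7).
Convergents:
  p_0/q_0 = 43/1
  p_1/q_1 = 44/1
  p_2/q_2 = 87/2
  p_3/q_3 = 305/7
q_2 = 2 ≤ 4 < 7 = q_3, so the answer is 87/2.

87/2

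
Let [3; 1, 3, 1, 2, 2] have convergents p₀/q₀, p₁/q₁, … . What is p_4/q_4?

Using pₖ = aₖpₖ₋₁ + pₖ₋₂, qₖ = aₖqₖ₋₁ + qₖ₋₂ (with p₋₁=1, p₋₂=0, q₋₁=0, q₋₂=1):
  k=0: a=3, p=3, q=1
  k=1: a=1, p=4, q=1
  k=2: a=3, p=15, q=4
  k=3: a=1, p=19, q=5
  k=4: a=2, p=53, q=14

53/14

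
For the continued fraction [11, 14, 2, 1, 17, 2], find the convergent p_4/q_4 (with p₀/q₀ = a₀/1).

Using pₖ = aₖpₖ₋₁ + pₖ₋₂, qₖ = aₖqₖ₋₁ + qₖ₋₂ (with p₋₁=1, p₋₂=0, q₋₁=0, q₋₂=1):
  k=0: a=11, p=11, q=1
  k=1: a=14, p=155, q=14
  k=2: a=2, p=321, q=29
  k=3: a=1, p=476, q=43
  k=4: a=17, p=8413, q=760

8413/760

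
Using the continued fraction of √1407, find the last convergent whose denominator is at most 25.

√1407 = [37; 1, 1, 24, 1, 1, 74, …] (period length 6).
Convergents:
  p_0/q_0 = 37/1
  p_1/q_1 = 38/1
  p_2/q_2 = 75/2
  p_3/q_3 = 1838/49
q_2 = 2 ≤ 25 < 49 = q_3, so the answer is 75/2.

75/2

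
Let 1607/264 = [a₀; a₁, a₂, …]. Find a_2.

1607 = 6·264 + 23   →  a_0 = 6
264 = 11·23 + 11   →  a_1 = 11
23 = 2·11 + 1   →  a_2 = 2

2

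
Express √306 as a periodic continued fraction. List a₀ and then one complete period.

a₀ = ⌊√306⌋ = 17.
With m₀=0, d₀=1 and mₖ₊₁ = dₖaₖ − mₖ, dₖ₊₁ = (n − mₖ₊₁²)/dₖ, aₖ₊₁ = ⌊(a₀+mₖ₊₁)/dₖ₊₁⌋:
  k=1: m=17, d=17, a=2
  k=2: m=17, d=1, a=34
d=1 and a=2a₀=34 at k=2, so the next step gives (m, d) = (17, 17) again — its k=1 value — and the period has length 2.

[17; 2, 34]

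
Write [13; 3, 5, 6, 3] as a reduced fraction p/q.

4167/313

Using pₖ = aₖpₖ₋₁ + pₖ₋₂ and qₖ = aₖqₖ₋₁ + qₖ₋₂:
  k=0: a=13, p=13, q=1
  k=1: a=3, p=40, q=3
  k=2: a=5, p=213, q=16
  k=3: a=6, p=1318, q=99
  k=4: a=3, p=4167, q=313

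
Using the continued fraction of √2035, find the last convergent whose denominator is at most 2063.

√2035 = [45; 9, 90, …] (period length 2).
Convergents:
  p_0/q_0 = 45/1
  p_1/q_1 = 406/9
  p_2/q_2 = 36585/811
  p_3/q_3 = 329671/7308
q_2 = 811 ≤ 2063 < 7308 = q_3, so the answer is 36585/811.

36585/811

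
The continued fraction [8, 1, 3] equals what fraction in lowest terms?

Fold from the inside: start with 3/1.
  1 + 1/3 = 4/3
  8 + 3/4 = 35/4

35/4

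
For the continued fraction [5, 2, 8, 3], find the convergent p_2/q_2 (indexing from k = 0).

Using pₖ = aₖpₖ₋₁ + pₖ₋₂, qₖ = aₖqₖ₋₁ + qₖ₋₂ (with p₋₁=1, p₋₂=0, q₋₁=0, q₋₂=1):
  k=0: a=5, p=5, q=1
  k=1: a=2, p=11, q=2
  k=2: a=8, p=93, q=17

93/17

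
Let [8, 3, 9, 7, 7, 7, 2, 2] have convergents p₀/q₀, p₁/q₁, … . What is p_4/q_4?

Using pₖ = aₖpₖ₋₁ + pₖ₋₂, qₖ = aₖqₖ₋₁ + qₖ₋₂ (with p₋₁=1, p₋₂=0, q₋₁=0, q₋₂=1):
  k=0: a=8, p=8, q=1
  k=1: a=3, p=25, q=3
  k=2: a=9, p=233, q=28
  k=3: a=7, p=1656, q=199
  k=4: a=7, p=11825, q=1421

11825/1421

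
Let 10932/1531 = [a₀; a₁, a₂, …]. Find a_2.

10932 = 7·1531 + 215   →  a_0 = 7
1531 = 7·215 + 26   →  a_1 = 7
215 = 8·26 + 7   →  a_2 = 8

8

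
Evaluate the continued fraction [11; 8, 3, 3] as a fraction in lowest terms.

Using pₖ = aₖpₖ₋₁ + pₖ₋₂ and qₖ = aₖqₖ₋₁ + qₖ₋₂:
  k=0: a=11, p=11, q=1
  k=1: a=8, p=89, q=8
  k=2: a=3, p=278, q=25
  k=3: a=3, p=923, q=83

923/83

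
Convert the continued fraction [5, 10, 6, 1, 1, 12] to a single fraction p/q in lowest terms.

Fold from the inside: start with 12/1.
  1 + 1/12 = 13/12
  1 + 12/13 = 25/13
  6 + 13/25 = 163/25
  10 + 25/163 = 1655/163
  5 + 163/1655 = 8438/1655

8438/1655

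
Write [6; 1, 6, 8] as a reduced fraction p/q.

Using pₖ = aₖpₖ₋₁ + pₖ₋₂ and qₖ = aₖqₖ₋₁ + qₖ₋₂:
  k=0: a=6, p=6, q=1
  k=1: a=1, p=7, q=1
  k=2: a=6, p=48, q=7
  k=3: a=8, p=391, q=57

391/57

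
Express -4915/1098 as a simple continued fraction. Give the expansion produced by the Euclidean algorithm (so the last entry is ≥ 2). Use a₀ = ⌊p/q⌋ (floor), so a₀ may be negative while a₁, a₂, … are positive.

[-5; 1, 1, 10, 17, 3]

-4915 = -5×1098 + 575
1098 = 1×575 + 523
575 = 1×523 + 52
523 = 10×52 + 3
52 = 17×3 + 1
3 = 3×1 + 0  (stop)
So -4915/1098 = [-5; 1, 1, 10, 17, 3].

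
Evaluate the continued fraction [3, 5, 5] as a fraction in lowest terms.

83/26

Fold from the inside: start with 5/1.
  5 + 1/5 = 26/5
  3 + 5/26 = 83/26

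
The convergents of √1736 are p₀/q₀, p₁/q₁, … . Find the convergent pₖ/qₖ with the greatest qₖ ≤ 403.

10458/251

√1736 = [41; 1, 1, 1, 82, …] (period length 4).
Convergents:
  p_0/q_0 = 41/1
  p_1/q_1 = 42/1
  p_2/q_2 = 83/2
  p_3/q_3 = 125/3
  p_4/q_4 = 10333/248
  p_5/q_5 = 10458/251
  p_6/q_6 = 20791/499
q_5 = 251 ≤ 403 < 499 = q_6, so the answer is 10458/251.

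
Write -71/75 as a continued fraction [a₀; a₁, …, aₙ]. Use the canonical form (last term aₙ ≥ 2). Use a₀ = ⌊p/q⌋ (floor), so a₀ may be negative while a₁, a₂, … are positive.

[-1; 18, 1, 3]

-71 = -1×75 + 4
75 = 18×4 + 3
4 = 1×3 + 1
3 = 3×1 + 0  (stop)
So -71/75 = [-1; 18, 1, 3].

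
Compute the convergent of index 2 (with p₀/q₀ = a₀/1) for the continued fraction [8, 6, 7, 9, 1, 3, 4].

351/43

Using pₖ = aₖpₖ₋₁ + pₖ₋₂, qₖ = aₖqₖ₋₁ + qₖ₋₂ (with p₋₁=1, p₋₂=0, q₋₁=0, q₋₂=1):
  k=0: a=8, p=8, q=1
  k=1: a=6, p=49, q=6
  k=2: a=7, p=351, q=43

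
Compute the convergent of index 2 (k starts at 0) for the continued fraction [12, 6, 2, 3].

158/13

Using pₖ = aₖpₖ₋₁ + pₖ₋₂, qₖ = aₖqₖ₋₁ + qₖ₋₂ (with p₋₁=1, p₋₂=0, q₋₁=0, q₋₂=1):
  k=0: a=12, p=12, q=1
  k=1: a=6, p=73, q=6
  k=2: a=2, p=158, q=13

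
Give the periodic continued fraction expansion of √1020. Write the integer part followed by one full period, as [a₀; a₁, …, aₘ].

a₀ = ⌊√1020⌋ = 31.

[31; 1, 14, 1, 62]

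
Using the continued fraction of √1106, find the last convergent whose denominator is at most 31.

√1106 = [33; 3, 1, 8, 1, 3, 66, …] (period length 6).
Convergents:
  p_0/q_0 = 33/1
  p_1/q_1 = 100/3
  p_2/q_2 = 133/4
  p_3/q_3 = 1164/35
q_2 = 4 ≤ 31 < 35 = q_3, so the answer is 133/4.

133/4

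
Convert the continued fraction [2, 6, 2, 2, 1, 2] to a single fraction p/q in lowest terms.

Fold from the inside: start with 2/1.
  1 + 1/2 = 3/2
  2 + 2/3 = 8/3
  2 + 3/8 = 19/8
  6 + 8/19 = 122/19
  2 + 19/122 = 263/122

263/122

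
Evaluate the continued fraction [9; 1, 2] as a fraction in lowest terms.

29/3

Fold from the inside: start with 2/1.
  1 + 1/2 = 3/2
  9 + 2/3 = 29/3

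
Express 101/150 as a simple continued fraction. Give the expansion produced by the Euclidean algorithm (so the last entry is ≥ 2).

[0; 1, 2, 16, 3]

101 = 0*150 + 101
150 = 1*101 + 49
101 = 2*49 + 3
49 = 16*3 + 1
3 = 3*1 + 0  (stop)
So 101/150 = [0; 1, 2, 16, 3].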